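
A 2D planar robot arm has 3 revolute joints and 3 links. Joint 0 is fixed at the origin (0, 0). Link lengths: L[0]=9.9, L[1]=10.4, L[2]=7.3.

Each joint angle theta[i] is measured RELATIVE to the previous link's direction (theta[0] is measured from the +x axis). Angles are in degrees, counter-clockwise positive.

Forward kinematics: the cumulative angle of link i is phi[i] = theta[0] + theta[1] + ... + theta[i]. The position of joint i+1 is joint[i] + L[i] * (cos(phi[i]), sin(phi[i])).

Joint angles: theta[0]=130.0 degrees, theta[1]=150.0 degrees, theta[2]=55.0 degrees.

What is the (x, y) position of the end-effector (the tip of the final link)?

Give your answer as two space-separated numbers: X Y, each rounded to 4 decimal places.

joint[0] = (0.0000, 0.0000)  (base)
link 0: phi[0] = 130 = 130 deg
  cos(130 deg) = -0.6428, sin(130 deg) = 0.7660
  joint[1] = (0.0000, 0.0000) + 9.9 * (-0.6428, 0.7660) = (0.0000 + -6.3636, 0.0000 + 7.5838) = (-6.3636, 7.5838)
link 1: phi[1] = 130 + 150 = 280 deg
  cos(280 deg) = 0.1736, sin(280 deg) = -0.9848
  joint[2] = (-6.3636, 7.5838) + 10.4 * (0.1736, -0.9848) = (-6.3636 + 1.8059, 7.5838 + -10.2420) = (-4.5577, -2.6582)
link 2: phi[2] = 130 + 150 + 55 = 335 deg
  cos(335 deg) = 0.9063, sin(335 deg) = -0.4226
  joint[3] = (-4.5577, -2.6582) + 7.3 * (0.9063, -0.4226) = (-4.5577 + 6.6160, -2.6582 + -3.0851) = (2.0584, -5.7433)
End effector: (2.0584, -5.7433)

Answer: 2.0584 -5.7433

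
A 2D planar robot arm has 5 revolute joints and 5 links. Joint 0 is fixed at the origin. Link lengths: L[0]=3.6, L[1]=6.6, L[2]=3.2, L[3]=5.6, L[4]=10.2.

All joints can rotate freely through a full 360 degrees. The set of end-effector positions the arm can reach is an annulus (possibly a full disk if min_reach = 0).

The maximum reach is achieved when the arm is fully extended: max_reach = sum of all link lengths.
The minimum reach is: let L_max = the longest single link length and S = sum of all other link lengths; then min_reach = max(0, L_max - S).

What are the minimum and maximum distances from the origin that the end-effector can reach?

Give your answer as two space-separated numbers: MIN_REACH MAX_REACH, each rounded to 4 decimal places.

Answer: 0.0000 29.2000

Derivation:
Link lengths: [3.6, 6.6, 3.2, 5.6, 10.2]
max_reach = 3.6 + 6.6 + 3.2 + 5.6 + 10.2 = 29.2
L_max = max([3.6, 6.6, 3.2, 5.6, 10.2]) = 10.2
S (sum of others) = 29.2 - 10.2 = 19
min_reach = max(0, 10.2 - 19) = max(0, -8.8) = 0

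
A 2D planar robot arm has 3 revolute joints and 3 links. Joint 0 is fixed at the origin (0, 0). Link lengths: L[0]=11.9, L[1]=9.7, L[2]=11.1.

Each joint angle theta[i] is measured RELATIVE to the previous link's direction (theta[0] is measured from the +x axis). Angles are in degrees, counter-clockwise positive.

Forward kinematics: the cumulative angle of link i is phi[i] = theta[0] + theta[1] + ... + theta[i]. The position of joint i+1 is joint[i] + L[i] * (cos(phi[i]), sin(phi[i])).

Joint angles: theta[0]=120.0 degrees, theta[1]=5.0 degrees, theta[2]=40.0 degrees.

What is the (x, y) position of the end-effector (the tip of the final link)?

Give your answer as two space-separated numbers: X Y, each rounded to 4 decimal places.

joint[0] = (0.0000, 0.0000)  (base)
link 0: phi[0] = 120 = 120 deg
  cos(120 deg) = -0.5000, sin(120 deg) = 0.8660
  joint[1] = (0.0000, 0.0000) + 11.9 * (-0.5000, 0.8660) = (0.0000 + -5.9500, 0.0000 + 10.3057) = (-5.9500, 10.3057)
link 1: phi[1] = 120 + 5 = 125 deg
  cos(125 deg) = -0.5736, sin(125 deg) = 0.8192
  joint[2] = (-5.9500, 10.3057) + 9.7 * (-0.5736, 0.8192) = (-5.9500 + -5.5637, 10.3057 + 7.9458) = (-11.5137, 18.2515)
link 2: phi[2] = 120 + 5 + 40 = 165 deg
  cos(165 deg) = -0.9659, sin(165 deg) = 0.2588
  joint[3] = (-11.5137, 18.2515) + 11.1 * (-0.9659, 0.2588) = (-11.5137 + -10.7218, 18.2515 + 2.8729) = (-22.2355, 21.1244)
End effector: (-22.2355, 21.1244)

Answer: -22.2355 21.1244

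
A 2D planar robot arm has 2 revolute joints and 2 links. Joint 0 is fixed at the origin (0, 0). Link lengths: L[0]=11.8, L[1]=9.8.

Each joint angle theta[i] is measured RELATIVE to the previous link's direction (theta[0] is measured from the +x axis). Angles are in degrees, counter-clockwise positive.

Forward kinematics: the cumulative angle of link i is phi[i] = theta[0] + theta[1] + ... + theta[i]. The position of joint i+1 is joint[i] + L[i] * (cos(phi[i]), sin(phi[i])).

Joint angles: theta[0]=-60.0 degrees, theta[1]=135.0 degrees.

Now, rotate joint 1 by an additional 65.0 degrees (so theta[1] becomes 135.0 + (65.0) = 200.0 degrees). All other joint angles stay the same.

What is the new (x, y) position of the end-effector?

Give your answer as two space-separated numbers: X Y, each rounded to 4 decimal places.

Answer: -1.6072 -3.9198

Derivation:
joint[0] = (0.0000, 0.0000)  (base)
link 0: phi[0] = -60 = -60 deg
  cos(-60 deg) = 0.5000, sin(-60 deg) = -0.8660
  joint[1] = (0.0000, 0.0000) + 11.8 * (0.5000, -0.8660) = (0.0000 + 5.9000, 0.0000 + -10.2191) = (5.9000, -10.2191)
link 1: phi[1] = -60 + 200 = 140 deg
  cos(140 deg) = -0.7660, sin(140 deg) = 0.6428
  joint[2] = (5.9000, -10.2191) + 9.8 * (-0.7660, 0.6428) = (5.9000 + -7.5072, -10.2191 + 6.2993) = (-1.6072, -3.9198)
End effector: (-1.6072, -3.9198)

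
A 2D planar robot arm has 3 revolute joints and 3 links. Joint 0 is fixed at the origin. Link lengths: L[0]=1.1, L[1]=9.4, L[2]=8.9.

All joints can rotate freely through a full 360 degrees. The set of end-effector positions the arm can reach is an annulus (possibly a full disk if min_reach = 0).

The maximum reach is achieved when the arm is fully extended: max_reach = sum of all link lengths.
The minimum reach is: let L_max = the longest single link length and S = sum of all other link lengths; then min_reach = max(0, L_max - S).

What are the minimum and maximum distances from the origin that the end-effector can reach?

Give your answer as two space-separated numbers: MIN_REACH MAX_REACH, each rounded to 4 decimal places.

Answer: 0.0000 19.4000

Derivation:
Link lengths: [1.1, 9.4, 8.9]
max_reach = 1.1 + 9.4 + 8.9 = 19.4
L_max = max([1.1, 9.4, 8.9]) = 9.4
S (sum of others) = 19.4 - 9.4 = 10
min_reach = max(0, 9.4 - 10) = max(0, -0.6) = 0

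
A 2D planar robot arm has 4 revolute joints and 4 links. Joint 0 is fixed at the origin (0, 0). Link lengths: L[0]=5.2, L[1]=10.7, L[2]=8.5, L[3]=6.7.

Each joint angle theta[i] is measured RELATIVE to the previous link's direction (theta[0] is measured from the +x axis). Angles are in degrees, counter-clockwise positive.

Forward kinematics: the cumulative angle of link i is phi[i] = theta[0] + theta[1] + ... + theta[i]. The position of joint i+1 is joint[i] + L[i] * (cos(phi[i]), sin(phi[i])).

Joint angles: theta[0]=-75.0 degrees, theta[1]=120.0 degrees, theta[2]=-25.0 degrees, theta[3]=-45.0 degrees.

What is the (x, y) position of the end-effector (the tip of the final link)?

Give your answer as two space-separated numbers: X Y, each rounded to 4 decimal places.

joint[0] = (0.0000, 0.0000)  (base)
link 0: phi[0] = -75 = -75 deg
  cos(-75 deg) = 0.2588, sin(-75 deg) = -0.9659
  joint[1] = (0.0000, 0.0000) + 5.2 * (0.2588, -0.9659) = (0.0000 + 1.3459, 0.0000 + -5.0228) = (1.3459, -5.0228)
link 1: phi[1] = -75 + 120 = 45 deg
  cos(45 deg) = 0.7071, sin(45 deg) = 0.7071
  joint[2] = (1.3459, -5.0228) + 10.7 * (0.7071, 0.7071) = (1.3459 + 7.5660, -5.0228 + 7.5660) = (8.9119, 2.5432)
link 2: phi[2] = -75 + 120 + -25 = 20 deg
  cos(20 deg) = 0.9397, sin(20 deg) = 0.3420
  joint[3] = (8.9119, 2.5432) + 8.5 * (0.9397, 0.3420) = (8.9119 + 7.9874, 2.5432 + 2.9072) = (16.8993, 5.4504)
link 3: phi[3] = -75 + 120 + -25 + -45 = -25 deg
  cos(-25 deg) = 0.9063, sin(-25 deg) = -0.4226
  joint[4] = (16.8993, 5.4504) + 6.7 * (0.9063, -0.4226) = (16.8993 + 6.0723, 5.4504 + -2.8315) = (22.9716, 2.6189)
End effector: (22.9716, 2.6189)

Answer: 22.9716 2.6189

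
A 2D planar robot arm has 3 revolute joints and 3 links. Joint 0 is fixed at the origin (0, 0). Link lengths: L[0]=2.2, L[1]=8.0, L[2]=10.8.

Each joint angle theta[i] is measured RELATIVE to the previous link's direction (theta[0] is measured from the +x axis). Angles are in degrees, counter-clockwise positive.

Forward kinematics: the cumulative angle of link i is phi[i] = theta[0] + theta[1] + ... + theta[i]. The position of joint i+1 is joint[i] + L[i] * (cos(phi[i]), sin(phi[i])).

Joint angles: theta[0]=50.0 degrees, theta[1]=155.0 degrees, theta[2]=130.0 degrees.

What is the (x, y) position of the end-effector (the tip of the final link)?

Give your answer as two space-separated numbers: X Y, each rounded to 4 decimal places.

Answer: 3.9518 -6.2599

Derivation:
joint[0] = (0.0000, 0.0000)  (base)
link 0: phi[0] = 50 = 50 deg
  cos(50 deg) = 0.6428, sin(50 deg) = 0.7660
  joint[1] = (0.0000, 0.0000) + 2.2 * (0.6428, 0.7660) = (0.0000 + 1.4141, 0.0000 + 1.6853) = (1.4141, 1.6853)
link 1: phi[1] = 50 + 155 = 205 deg
  cos(205 deg) = -0.9063, sin(205 deg) = -0.4226
  joint[2] = (1.4141, 1.6853) + 8 * (-0.9063, -0.4226) = (1.4141 + -7.2505, 1.6853 + -3.3809) = (-5.8363, -1.6956)
link 2: phi[2] = 50 + 155 + 130 = 335 deg
  cos(335 deg) = 0.9063, sin(335 deg) = -0.4226
  joint[3] = (-5.8363, -1.6956) + 10.8 * (0.9063, -0.4226) = (-5.8363 + 9.7881, -1.6956 + -4.5643) = (3.9518, -6.2599)
End effector: (3.9518, -6.2599)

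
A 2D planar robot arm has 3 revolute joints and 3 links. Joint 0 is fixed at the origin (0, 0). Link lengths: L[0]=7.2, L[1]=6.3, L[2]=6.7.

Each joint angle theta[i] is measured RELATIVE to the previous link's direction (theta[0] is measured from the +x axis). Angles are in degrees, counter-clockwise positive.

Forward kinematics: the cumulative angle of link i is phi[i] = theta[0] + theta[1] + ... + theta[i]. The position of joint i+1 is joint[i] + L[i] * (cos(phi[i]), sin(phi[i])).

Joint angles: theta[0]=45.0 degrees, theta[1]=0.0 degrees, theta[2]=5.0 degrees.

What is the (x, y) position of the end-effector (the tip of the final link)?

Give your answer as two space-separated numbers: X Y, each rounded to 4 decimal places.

joint[0] = (0.0000, 0.0000)  (base)
link 0: phi[0] = 45 = 45 deg
  cos(45 deg) = 0.7071, sin(45 deg) = 0.7071
  joint[1] = (0.0000, 0.0000) + 7.2 * (0.7071, 0.7071) = (0.0000 + 5.0912, 0.0000 + 5.0912) = (5.0912, 5.0912)
link 1: phi[1] = 45 + 0 = 45 deg
  cos(45 deg) = 0.7071, sin(45 deg) = 0.7071
  joint[2] = (5.0912, 5.0912) + 6.3 * (0.7071, 0.7071) = (5.0912 + 4.4548, 5.0912 + 4.4548) = (9.5459, 9.5459)
link 2: phi[2] = 45 + 0 + 5 = 50 deg
  cos(50 deg) = 0.6428, sin(50 deg) = 0.7660
  joint[3] = (9.5459, 9.5459) + 6.7 * (0.6428, 0.7660) = (9.5459 + 4.3067, 9.5459 + 5.1325) = (13.8526, 14.6784)
End effector: (13.8526, 14.6784)

Answer: 13.8526 14.6784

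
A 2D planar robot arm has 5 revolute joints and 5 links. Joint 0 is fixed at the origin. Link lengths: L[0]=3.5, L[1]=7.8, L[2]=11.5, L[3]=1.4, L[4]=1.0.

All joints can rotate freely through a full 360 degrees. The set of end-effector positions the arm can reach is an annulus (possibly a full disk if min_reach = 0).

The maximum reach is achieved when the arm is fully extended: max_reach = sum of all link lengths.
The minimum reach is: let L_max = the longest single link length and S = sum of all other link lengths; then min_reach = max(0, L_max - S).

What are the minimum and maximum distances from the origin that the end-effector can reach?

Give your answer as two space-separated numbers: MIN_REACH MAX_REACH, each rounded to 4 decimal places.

Link lengths: [3.5, 7.8, 11.5, 1.4, 1.0]
max_reach = 3.5 + 7.8 + 11.5 + 1.4 + 1 = 25.2
L_max = max([3.5, 7.8, 11.5, 1.4, 1.0]) = 11.5
S (sum of others) = 25.2 - 11.5 = 13.7
min_reach = max(0, 11.5 - 13.7) = max(0, -2.2) = 0

Answer: 0.0000 25.2000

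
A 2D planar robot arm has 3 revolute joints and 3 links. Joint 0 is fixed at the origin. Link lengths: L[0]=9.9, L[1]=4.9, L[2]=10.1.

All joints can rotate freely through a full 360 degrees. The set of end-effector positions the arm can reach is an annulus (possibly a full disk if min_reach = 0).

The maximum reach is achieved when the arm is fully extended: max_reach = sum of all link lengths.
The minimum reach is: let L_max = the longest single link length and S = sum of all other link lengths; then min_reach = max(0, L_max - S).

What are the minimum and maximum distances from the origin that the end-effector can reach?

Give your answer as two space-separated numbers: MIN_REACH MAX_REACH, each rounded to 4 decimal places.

Link lengths: [9.9, 4.9, 10.1]
max_reach = 9.9 + 4.9 + 10.1 = 24.9
L_max = max([9.9, 4.9, 10.1]) = 10.1
S (sum of others) = 24.9 - 10.1 = 14.8
min_reach = max(0, 10.1 - 14.8) = max(0, -4.7) = 0

Answer: 0.0000 24.9000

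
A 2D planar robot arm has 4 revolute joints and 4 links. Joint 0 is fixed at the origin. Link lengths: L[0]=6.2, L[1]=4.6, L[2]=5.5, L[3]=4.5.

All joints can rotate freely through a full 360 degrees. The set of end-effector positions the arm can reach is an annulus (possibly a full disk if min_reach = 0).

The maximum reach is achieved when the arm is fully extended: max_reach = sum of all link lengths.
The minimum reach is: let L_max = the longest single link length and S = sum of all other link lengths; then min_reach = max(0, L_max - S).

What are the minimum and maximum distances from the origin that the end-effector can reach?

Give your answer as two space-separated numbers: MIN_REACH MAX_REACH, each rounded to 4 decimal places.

Link lengths: [6.2, 4.6, 5.5, 4.5]
max_reach = 6.2 + 4.6 + 5.5 + 4.5 = 20.8
L_max = max([6.2, 4.6, 5.5, 4.5]) = 6.2
S (sum of others) = 20.8 - 6.2 = 14.6
min_reach = max(0, 6.2 - 14.6) = max(0, -8.4) = 0

Answer: 0.0000 20.8000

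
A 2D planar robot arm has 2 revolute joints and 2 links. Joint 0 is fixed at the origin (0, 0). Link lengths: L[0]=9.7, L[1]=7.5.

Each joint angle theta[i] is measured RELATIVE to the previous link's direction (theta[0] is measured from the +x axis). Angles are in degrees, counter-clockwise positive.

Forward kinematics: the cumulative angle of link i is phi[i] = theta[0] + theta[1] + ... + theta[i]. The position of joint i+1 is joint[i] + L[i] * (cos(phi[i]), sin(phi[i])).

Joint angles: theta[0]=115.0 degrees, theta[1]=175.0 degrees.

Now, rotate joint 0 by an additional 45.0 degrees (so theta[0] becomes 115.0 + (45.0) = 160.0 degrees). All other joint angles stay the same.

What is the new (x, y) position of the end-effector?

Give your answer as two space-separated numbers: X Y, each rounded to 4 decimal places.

Answer: -2.3177 0.1480

Derivation:
joint[0] = (0.0000, 0.0000)  (base)
link 0: phi[0] = 160 = 160 deg
  cos(160 deg) = -0.9397, sin(160 deg) = 0.3420
  joint[1] = (0.0000, 0.0000) + 9.7 * (-0.9397, 0.3420) = (0.0000 + -9.1150, 0.0000 + 3.3176) = (-9.1150, 3.3176)
link 1: phi[1] = 160 + 175 = 335 deg
  cos(335 deg) = 0.9063, sin(335 deg) = -0.4226
  joint[2] = (-9.1150, 3.3176) + 7.5 * (0.9063, -0.4226) = (-9.1150 + 6.7973, 3.3176 + -3.1696) = (-2.3177, 0.1480)
End effector: (-2.3177, 0.1480)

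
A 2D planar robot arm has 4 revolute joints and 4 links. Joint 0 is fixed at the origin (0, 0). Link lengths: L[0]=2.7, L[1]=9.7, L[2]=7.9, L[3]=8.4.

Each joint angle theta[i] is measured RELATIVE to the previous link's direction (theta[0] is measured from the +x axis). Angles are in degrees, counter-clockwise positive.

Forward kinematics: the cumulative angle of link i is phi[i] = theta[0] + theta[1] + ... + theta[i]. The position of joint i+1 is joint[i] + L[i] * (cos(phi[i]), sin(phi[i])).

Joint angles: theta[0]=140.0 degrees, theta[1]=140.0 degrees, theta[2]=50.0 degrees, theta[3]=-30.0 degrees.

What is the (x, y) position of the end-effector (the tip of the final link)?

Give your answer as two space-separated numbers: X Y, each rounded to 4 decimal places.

joint[0] = (0.0000, 0.0000)  (base)
link 0: phi[0] = 140 = 140 deg
  cos(140 deg) = -0.7660, sin(140 deg) = 0.6428
  joint[1] = (0.0000, 0.0000) + 2.7 * (-0.7660, 0.6428) = (0.0000 + -2.0683, 0.0000 + 1.7355) = (-2.0683, 1.7355)
link 1: phi[1] = 140 + 140 = 280 deg
  cos(280 deg) = 0.1736, sin(280 deg) = -0.9848
  joint[2] = (-2.0683, 1.7355) + 9.7 * (0.1736, -0.9848) = (-2.0683 + 1.6844, 1.7355 + -9.5526) = (-0.3839, -7.8171)
link 2: phi[2] = 140 + 140 + 50 = 330 deg
  cos(330 deg) = 0.8660, sin(330 deg) = -0.5000
  joint[3] = (-0.3839, -7.8171) + 7.9 * (0.8660, -0.5000) = (-0.3839 + 6.8416, -7.8171 + -3.9500) = (6.4577, -11.7671)
link 3: phi[3] = 140 + 140 + 50 + -30 = 300 deg
  cos(300 deg) = 0.5000, sin(300 deg) = -0.8660
  joint[4] = (6.4577, -11.7671) + 8.4 * (0.5000, -0.8660) = (6.4577 + 4.2000, -11.7671 + -7.2746) = (10.6577, -19.0417)
End effector: (10.6577, -19.0417)

Answer: 10.6577 -19.0417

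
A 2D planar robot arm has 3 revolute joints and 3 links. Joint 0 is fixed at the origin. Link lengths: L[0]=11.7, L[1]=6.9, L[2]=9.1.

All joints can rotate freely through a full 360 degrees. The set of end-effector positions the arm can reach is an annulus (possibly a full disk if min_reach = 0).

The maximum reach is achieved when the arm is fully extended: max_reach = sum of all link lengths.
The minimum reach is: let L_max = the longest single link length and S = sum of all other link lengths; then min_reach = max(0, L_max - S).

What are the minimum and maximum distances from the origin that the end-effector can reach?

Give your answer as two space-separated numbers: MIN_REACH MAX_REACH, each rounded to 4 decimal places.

Link lengths: [11.7, 6.9, 9.1]
max_reach = 11.7 + 6.9 + 9.1 = 27.7
L_max = max([11.7, 6.9, 9.1]) = 11.7
S (sum of others) = 27.7 - 11.7 = 16
min_reach = max(0, 11.7 - 16) = max(0, -4.3) = 0

Answer: 0.0000 27.7000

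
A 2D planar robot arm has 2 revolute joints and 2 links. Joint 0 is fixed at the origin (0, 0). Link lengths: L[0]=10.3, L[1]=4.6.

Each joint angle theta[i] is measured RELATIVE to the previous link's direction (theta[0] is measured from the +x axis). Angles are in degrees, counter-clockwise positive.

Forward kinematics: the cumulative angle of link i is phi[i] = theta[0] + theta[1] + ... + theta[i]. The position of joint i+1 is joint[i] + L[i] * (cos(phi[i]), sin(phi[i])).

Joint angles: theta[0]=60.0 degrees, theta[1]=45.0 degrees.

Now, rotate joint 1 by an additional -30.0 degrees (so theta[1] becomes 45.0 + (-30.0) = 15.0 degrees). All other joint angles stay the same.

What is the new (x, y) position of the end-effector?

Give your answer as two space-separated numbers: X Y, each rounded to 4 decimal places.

Answer: 6.3406 13.3633

Derivation:
joint[0] = (0.0000, 0.0000)  (base)
link 0: phi[0] = 60 = 60 deg
  cos(60 deg) = 0.5000, sin(60 deg) = 0.8660
  joint[1] = (0.0000, 0.0000) + 10.3 * (0.5000, 0.8660) = (0.0000 + 5.1500, 0.0000 + 8.9201) = (5.1500, 8.9201)
link 1: phi[1] = 60 + 15 = 75 deg
  cos(75 deg) = 0.2588, sin(75 deg) = 0.9659
  joint[2] = (5.1500, 8.9201) + 4.6 * (0.2588, 0.9659) = (5.1500 + 1.1906, 8.9201 + 4.4433) = (6.3406, 13.3633)
End effector: (6.3406, 13.3633)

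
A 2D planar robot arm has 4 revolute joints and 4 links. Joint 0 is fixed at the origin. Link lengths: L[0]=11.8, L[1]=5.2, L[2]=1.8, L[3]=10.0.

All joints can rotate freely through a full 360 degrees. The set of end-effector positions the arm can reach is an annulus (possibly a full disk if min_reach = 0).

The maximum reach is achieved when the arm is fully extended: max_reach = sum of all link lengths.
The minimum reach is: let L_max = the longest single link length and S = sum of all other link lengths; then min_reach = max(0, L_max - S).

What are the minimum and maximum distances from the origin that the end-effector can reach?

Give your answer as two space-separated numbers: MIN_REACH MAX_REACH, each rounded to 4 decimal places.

Link lengths: [11.8, 5.2, 1.8, 10.0]
max_reach = 11.8 + 5.2 + 1.8 + 10 = 28.8
L_max = max([11.8, 5.2, 1.8, 10.0]) = 11.8
S (sum of others) = 28.8 - 11.8 = 17
min_reach = max(0, 11.8 - 17) = max(0, -5.2) = 0

Answer: 0.0000 28.8000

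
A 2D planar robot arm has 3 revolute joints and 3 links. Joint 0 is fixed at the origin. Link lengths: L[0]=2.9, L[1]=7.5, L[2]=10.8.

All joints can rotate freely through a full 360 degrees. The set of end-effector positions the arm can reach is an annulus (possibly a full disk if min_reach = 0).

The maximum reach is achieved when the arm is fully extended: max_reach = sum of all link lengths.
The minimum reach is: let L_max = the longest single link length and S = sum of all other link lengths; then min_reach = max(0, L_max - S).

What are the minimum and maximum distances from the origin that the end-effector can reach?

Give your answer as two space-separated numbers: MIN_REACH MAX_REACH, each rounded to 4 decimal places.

Link lengths: [2.9, 7.5, 10.8]
max_reach = 2.9 + 7.5 + 10.8 = 21.2
L_max = max([2.9, 7.5, 10.8]) = 10.8
S (sum of others) = 21.2 - 10.8 = 10.4
min_reach = max(0, 10.8 - 10.4) = max(0, 0.4) = 0.4

Answer: 0.4000 21.2000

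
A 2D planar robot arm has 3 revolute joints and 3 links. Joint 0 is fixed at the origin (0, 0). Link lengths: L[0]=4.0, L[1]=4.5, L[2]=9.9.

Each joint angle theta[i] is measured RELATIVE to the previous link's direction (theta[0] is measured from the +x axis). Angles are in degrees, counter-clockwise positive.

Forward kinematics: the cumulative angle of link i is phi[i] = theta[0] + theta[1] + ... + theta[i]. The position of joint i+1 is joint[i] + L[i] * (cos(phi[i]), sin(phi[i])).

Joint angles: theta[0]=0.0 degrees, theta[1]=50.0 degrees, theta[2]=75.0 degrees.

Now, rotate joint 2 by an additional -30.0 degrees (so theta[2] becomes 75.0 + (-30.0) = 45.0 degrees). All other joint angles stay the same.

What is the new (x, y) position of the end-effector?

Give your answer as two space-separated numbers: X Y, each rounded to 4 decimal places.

joint[0] = (0.0000, 0.0000)  (base)
link 0: phi[0] = 0 = 0 deg
  cos(0 deg) = 1.0000, sin(0 deg) = 0.0000
  joint[1] = (0.0000, 0.0000) + 4 * (1.0000, 0.0000) = (0.0000 + 4.0000, 0.0000 + 0.0000) = (4.0000, 0.0000)
link 1: phi[1] = 0 + 50 = 50 deg
  cos(50 deg) = 0.6428, sin(50 deg) = 0.7660
  joint[2] = (4.0000, 0.0000) + 4.5 * (0.6428, 0.7660) = (4.0000 + 2.8925, 0.0000 + 3.4472) = (6.8925, 3.4472)
link 2: phi[2] = 0 + 50 + 45 = 95 deg
  cos(95 deg) = -0.0872, sin(95 deg) = 0.9962
  joint[3] = (6.8925, 3.4472) + 9.9 * (-0.0872, 0.9962) = (6.8925 + -0.8628, 3.4472 + 9.8623) = (6.0297, 13.3095)
End effector: (6.0297, 13.3095)

Answer: 6.0297 13.3095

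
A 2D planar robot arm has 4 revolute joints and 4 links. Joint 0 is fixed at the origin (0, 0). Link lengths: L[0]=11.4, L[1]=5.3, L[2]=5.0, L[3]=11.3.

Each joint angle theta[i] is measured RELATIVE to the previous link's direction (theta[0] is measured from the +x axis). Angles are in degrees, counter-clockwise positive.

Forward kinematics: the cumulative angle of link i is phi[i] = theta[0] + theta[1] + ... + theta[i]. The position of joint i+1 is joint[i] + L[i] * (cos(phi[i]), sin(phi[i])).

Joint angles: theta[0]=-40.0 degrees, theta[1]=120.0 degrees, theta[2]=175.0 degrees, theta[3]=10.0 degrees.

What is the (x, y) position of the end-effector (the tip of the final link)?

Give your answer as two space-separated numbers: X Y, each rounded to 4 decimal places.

Answer: 7.3743 -18.1949

Derivation:
joint[0] = (0.0000, 0.0000)  (base)
link 0: phi[0] = -40 = -40 deg
  cos(-40 deg) = 0.7660, sin(-40 deg) = -0.6428
  joint[1] = (0.0000, 0.0000) + 11.4 * (0.7660, -0.6428) = (0.0000 + 8.7329, 0.0000 + -7.3278) = (8.7329, -7.3278)
link 1: phi[1] = -40 + 120 = 80 deg
  cos(80 deg) = 0.1736, sin(80 deg) = 0.9848
  joint[2] = (8.7329, -7.3278) + 5.3 * (0.1736, 0.9848) = (8.7329 + 0.9203, -7.3278 + 5.2195) = (9.6532, -2.1083)
link 2: phi[2] = -40 + 120 + 175 = 255 deg
  cos(255 deg) = -0.2588, sin(255 deg) = -0.9659
  joint[3] = (9.6532, -2.1083) + 5 * (-0.2588, -0.9659) = (9.6532 + -1.2941, -2.1083 + -4.8296) = (8.3591, -6.9379)
link 3: phi[3] = -40 + 120 + 175 + 10 = 265 deg
  cos(265 deg) = -0.0872, sin(265 deg) = -0.9962
  joint[4] = (8.3591, -6.9379) + 11.3 * (-0.0872, -0.9962) = (8.3591 + -0.9849, -6.9379 + -11.2570) = (7.3743, -18.1949)
End effector: (7.3743, -18.1949)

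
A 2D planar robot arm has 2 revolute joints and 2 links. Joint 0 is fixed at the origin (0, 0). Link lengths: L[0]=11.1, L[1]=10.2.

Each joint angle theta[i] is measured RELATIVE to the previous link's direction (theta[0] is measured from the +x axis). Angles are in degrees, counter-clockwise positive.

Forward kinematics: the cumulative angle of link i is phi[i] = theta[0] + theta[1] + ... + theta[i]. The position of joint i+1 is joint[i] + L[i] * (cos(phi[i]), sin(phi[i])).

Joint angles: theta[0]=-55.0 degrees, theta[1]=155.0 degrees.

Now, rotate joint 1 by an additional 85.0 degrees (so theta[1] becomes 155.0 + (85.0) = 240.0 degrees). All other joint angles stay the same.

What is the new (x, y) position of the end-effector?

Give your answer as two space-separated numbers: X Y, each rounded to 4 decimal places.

Answer: -3.7945 -9.9816

Derivation:
joint[0] = (0.0000, 0.0000)  (base)
link 0: phi[0] = -55 = -55 deg
  cos(-55 deg) = 0.5736, sin(-55 deg) = -0.8192
  joint[1] = (0.0000, 0.0000) + 11.1 * (0.5736, -0.8192) = (0.0000 + 6.3667, 0.0000 + -9.0926) = (6.3667, -9.0926)
link 1: phi[1] = -55 + 240 = 185 deg
  cos(185 deg) = -0.9962, sin(185 deg) = -0.0872
  joint[2] = (6.3667, -9.0926) + 10.2 * (-0.9962, -0.0872) = (6.3667 + -10.1612, -9.0926 + -0.8890) = (-3.7945, -9.9816)
End effector: (-3.7945, -9.9816)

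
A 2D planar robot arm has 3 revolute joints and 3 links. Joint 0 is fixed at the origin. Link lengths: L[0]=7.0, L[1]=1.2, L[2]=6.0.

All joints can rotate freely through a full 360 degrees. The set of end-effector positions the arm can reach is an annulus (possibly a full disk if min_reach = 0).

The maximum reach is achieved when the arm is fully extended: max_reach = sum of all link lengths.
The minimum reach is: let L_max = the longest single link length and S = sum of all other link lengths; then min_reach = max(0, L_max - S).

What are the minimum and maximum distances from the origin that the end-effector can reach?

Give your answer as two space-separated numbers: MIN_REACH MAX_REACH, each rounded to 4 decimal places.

Link lengths: [7.0, 1.2, 6.0]
max_reach = 7 + 1.2 + 6 = 14.2
L_max = max([7.0, 1.2, 6.0]) = 7
S (sum of others) = 14.2 - 7 = 7.2
min_reach = max(0, 7 - 7.2) = max(0, -0.2) = 0

Answer: 0.0000 14.2000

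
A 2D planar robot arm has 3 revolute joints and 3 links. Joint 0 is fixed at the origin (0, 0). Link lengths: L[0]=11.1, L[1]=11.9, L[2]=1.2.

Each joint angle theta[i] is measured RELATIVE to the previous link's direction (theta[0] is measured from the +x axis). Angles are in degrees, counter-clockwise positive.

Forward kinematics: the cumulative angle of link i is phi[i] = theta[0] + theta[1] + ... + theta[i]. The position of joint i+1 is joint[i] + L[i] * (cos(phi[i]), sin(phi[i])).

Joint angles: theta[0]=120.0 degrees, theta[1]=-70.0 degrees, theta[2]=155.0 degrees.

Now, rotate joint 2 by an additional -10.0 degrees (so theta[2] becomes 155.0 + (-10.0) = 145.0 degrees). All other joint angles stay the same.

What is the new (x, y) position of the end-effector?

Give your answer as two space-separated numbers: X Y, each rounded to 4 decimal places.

Answer: 0.9401 18.4182

Derivation:
joint[0] = (0.0000, 0.0000)  (base)
link 0: phi[0] = 120 = 120 deg
  cos(120 deg) = -0.5000, sin(120 deg) = 0.8660
  joint[1] = (0.0000, 0.0000) + 11.1 * (-0.5000, 0.8660) = (0.0000 + -5.5500, 0.0000 + 9.6129) = (-5.5500, 9.6129)
link 1: phi[1] = 120 + -70 = 50 deg
  cos(50 deg) = 0.6428, sin(50 deg) = 0.7660
  joint[2] = (-5.5500, 9.6129) + 11.9 * (0.6428, 0.7660) = (-5.5500 + 7.6492, 9.6129 + 9.1159) = (2.0992, 18.7288)
link 2: phi[2] = 120 + -70 + 145 = 195 deg
  cos(195 deg) = -0.9659, sin(195 deg) = -0.2588
  joint[3] = (2.0992, 18.7288) + 1.2 * (-0.9659, -0.2588) = (2.0992 + -1.1591, 18.7288 + -0.3106) = (0.9401, 18.4182)
End effector: (0.9401, 18.4182)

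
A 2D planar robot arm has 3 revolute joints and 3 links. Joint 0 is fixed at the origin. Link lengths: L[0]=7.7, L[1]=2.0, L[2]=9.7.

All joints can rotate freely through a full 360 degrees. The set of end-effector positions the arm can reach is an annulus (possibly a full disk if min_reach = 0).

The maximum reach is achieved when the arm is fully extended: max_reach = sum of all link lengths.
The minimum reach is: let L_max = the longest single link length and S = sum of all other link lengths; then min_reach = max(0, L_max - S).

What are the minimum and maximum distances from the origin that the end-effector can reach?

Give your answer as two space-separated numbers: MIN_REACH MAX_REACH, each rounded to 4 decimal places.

Answer: 0.0000 19.4000

Derivation:
Link lengths: [7.7, 2.0, 9.7]
max_reach = 7.7 + 2 + 9.7 = 19.4
L_max = max([7.7, 2.0, 9.7]) = 9.7
S (sum of others) = 19.4 - 9.7 = 9.7
min_reach = max(0, 9.7 - 9.7) = max(0, 0) = 0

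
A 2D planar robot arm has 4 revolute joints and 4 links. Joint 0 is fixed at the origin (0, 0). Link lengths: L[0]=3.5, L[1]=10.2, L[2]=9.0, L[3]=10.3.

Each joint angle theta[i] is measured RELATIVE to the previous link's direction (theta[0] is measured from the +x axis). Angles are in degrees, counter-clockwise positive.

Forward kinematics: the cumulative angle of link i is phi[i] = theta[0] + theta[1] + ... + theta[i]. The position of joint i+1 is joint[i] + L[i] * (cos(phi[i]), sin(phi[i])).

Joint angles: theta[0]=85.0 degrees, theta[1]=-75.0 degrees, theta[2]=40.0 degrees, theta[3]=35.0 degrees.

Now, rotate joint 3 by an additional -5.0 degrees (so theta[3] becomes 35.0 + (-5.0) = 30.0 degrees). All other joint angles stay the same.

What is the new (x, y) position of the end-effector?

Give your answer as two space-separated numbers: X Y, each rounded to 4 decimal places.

joint[0] = (0.0000, 0.0000)  (base)
link 0: phi[0] = 85 = 85 deg
  cos(85 deg) = 0.0872, sin(85 deg) = 0.9962
  joint[1] = (0.0000, 0.0000) + 3.5 * (0.0872, 0.9962) = (0.0000 + 0.3050, 0.0000 + 3.4867) = (0.3050, 3.4867)
link 1: phi[1] = 85 + -75 = 10 deg
  cos(10 deg) = 0.9848, sin(10 deg) = 0.1736
  joint[2] = (0.3050, 3.4867) + 10.2 * (0.9848, 0.1736) = (0.3050 + 10.0450, 3.4867 + 1.7712) = (10.3501, 5.2579)
link 2: phi[2] = 85 + -75 + 40 = 50 deg
  cos(50 deg) = 0.6428, sin(50 deg) = 0.7660
  joint[3] = (10.3501, 5.2579) + 9 * (0.6428, 0.7660) = (10.3501 + 5.7851, 5.2579 + 6.8944) = (16.1352, 12.1523)
link 3: phi[3] = 85 + -75 + 40 + 30 = 80 deg
  cos(80 deg) = 0.1736, sin(80 deg) = 0.9848
  joint[4] = (16.1352, 12.1523) + 10.3 * (0.1736, 0.9848) = (16.1352 + 1.7886, 12.1523 + 10.1435) = (17.9237, 22.2958)
End effector: (17.9237, 22.2958)

Answer: 17.9237 22.2958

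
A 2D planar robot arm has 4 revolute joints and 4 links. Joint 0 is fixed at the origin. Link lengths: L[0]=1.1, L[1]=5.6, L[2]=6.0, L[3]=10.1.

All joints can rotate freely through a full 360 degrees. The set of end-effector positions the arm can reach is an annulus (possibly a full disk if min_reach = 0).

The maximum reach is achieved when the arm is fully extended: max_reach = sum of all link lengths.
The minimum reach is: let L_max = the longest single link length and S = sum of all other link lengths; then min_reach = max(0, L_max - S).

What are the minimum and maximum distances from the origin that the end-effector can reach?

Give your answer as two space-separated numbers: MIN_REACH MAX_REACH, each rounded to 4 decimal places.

Link lengths: [1.1, 5.6, 6.0, 10.1]
max_reach = 1.1 + 5.6 + 6 + 10.1 = 22.8
L_max = max([1.1, 5.6, 6.0, 10.1]) = 10.1
S (sum of others) = 22.8 - 10.1 = 12.7
min_reach = max(0, 10.1 - 12.7) = max(0, -2.6) = 0

Answer: 0.0000 22.8000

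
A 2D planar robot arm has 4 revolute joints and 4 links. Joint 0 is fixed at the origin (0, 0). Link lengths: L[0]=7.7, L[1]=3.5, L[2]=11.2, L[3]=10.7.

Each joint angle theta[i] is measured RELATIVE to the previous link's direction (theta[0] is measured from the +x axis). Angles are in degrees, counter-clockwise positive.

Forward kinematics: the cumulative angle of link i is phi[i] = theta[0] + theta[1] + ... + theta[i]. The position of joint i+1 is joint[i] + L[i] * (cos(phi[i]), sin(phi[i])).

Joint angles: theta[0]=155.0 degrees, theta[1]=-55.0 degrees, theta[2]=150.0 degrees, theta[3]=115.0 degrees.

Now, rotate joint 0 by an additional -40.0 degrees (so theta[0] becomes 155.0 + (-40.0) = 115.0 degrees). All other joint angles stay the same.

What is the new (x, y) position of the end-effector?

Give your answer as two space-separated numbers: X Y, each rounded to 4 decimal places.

Answer: -2.4387 -1.7276

Derivation:
joint[0] = (0.0000, 0.0000)  (base)
link 0: phi[0] = 115 = 115 deg
  cos(115 deg) = -0.4226, sin(115 deg) = 0.9063
  joint[1] = (0.0000, 0.0000) + 7.7 * (-0.4226, 0.9063) = (0.0000 + -3.2542, 0.0000 + 6.9786) = (-3.2542, 6.9786)
link 1: phi[1] = 115 + -55 = 60 deg
  cos(60 deg) = 0.5000, sin(60 deg) = 0.8660
  joint[2] = (-3.2542, 6.9786) + 3.5 * (0.5000, 0.8660) = (-3.2542 + 1.7500, 6.9786 + 3.0311) = (-1.5042, 10.0097)
link 2: phi[2] = 115 + -55 + 150 = 210 deg
  cos(210 deg) = -0.8660, sin(210 deg) = -0.5000
  joint[3] = (-1.5042, 10.0097) + 11.2 * (-0.8660, -0.5000) = (-1.5042 + -9.6995, 10.0097 + -5.6000) = (-11.2036, 4.4097)
link 3: phi[3] = 115 + -55 + 150 + 115 = 325 deg
  cos(325 deg) = 0.8192, sin(325 deg) = -0.5736
  joint[4] = (-11.2036, 4.4097) + 10.7 * (0.8192, -0.5736) = (-11.2036 + 8.7649, 4.4097 + -6.1373) = (-2.4387, -1.7276)
End effector: (-2.4387, -1.7276)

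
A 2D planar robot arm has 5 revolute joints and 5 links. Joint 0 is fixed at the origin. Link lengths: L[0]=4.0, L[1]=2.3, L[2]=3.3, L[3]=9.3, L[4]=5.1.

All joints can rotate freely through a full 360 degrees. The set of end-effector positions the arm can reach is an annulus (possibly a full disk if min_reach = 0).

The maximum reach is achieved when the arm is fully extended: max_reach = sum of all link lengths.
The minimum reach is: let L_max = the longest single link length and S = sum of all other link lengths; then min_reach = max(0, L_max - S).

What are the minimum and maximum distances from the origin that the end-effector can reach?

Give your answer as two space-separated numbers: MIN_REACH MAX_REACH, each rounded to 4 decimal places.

Answer: 0.0000 24.0000

Derivation:
Link lengths: [4.0, 2.3, 3.3, 9.3, 5.1]
max_reach = 4 + 2.3 + 3.3 + 9.3 + 5.1 = 24
L_max = max([4.0, 2.3, 3.3, 9.3, 5.1]) = 9.3
S (sum of others) = 24 - 9.3 = 14.7
min_reach = max(0, 9.3 - 14.7) = max(0, -5.4) = 0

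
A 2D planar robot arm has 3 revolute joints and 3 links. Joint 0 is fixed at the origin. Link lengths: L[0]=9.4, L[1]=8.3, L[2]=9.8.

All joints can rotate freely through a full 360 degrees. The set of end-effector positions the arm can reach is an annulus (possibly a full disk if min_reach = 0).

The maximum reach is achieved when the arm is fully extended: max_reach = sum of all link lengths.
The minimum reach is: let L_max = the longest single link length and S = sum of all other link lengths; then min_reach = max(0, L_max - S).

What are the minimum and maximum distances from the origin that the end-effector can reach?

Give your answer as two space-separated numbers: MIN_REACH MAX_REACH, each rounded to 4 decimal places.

Answer: 0.0000 27.5000

Derivation:
Link lengths: [9.4, 8.3, 9.8]
max_reach = 9.4 + 8.3 + 9.8 = 27.5
L_max = max([9.4, 8.3, 9.8]) = 9.8
S (sum of others) = 27.5 - 9.8 = 17.7
min_reach = max(0, 9.8 - 17.7) = max(0, -7.9) = 0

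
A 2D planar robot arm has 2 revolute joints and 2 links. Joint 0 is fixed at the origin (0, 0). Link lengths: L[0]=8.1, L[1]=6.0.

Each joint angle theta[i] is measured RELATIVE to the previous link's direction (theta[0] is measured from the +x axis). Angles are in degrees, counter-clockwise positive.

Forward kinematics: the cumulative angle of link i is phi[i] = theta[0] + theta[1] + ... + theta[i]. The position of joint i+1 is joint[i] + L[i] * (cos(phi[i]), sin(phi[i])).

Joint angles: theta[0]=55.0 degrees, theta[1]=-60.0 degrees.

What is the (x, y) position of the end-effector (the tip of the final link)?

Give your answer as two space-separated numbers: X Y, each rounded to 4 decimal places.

Answer: 10.6231 6.1122

Derivation:
joint[0] = (0.0000, 0.0000)  (base)
link 0: phi[0] = 55 = 55 deg
  cos(55 deg) = 0.5736, sin(55 deg) = 0.8192
  joint[1] = (0.0000, 0.0000) + 8.1 * (0.5736, 0.8192) = (0.0000 + 4.6460, 0.0000 + 6.6351) = (4.6460, 6.6351)
link 1: phi[1] = 55 + -60 = -5 deg
  cos(-5 deg) = 0.9962, sin(-5 deg) = -0.0872
  joint[2] = (4.6460, 6.6351) + 6 * (0.9962, -0.0872) = (4.6460 + 5.9772, 6.6351 + -0.5229) = (10.6231, 6.1122)
End effector: (10.6231, 6.1122)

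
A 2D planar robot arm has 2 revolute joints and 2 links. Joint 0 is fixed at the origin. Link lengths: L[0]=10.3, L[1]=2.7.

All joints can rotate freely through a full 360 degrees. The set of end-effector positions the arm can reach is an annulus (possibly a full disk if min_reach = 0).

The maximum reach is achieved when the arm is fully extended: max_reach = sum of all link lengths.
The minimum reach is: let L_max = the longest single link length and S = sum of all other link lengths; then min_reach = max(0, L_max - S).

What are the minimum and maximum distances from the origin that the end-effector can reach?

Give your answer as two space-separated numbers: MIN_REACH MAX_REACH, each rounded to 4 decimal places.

Link lengths: [10.3, 2.7]
max_reach = 10.3 + 2.7 = 13
L_max = max([10.3, 2.7]) = 10.3
S (sum of others) = 13 - 10.3 = 2.7
min_reach = max(0, 10.3 - 2.7) = max(0, 7.6) = 7.6

Answer: 7.6000 13.0000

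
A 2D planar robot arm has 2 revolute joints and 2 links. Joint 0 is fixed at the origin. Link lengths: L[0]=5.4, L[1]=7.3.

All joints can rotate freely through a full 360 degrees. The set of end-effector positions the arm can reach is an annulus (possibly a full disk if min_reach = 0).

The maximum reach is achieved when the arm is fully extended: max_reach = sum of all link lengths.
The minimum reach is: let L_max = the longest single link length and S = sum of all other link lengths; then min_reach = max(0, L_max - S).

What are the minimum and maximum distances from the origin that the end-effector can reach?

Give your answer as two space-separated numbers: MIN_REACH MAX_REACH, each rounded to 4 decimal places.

Answer: 1.9000 12.7000

Derivation:
Link lengths: [5.4, 7.3]
max_reach = 5.4 + 7.3 = 12.7
L_max = max([5.4, 7.3]) = 7.3
S (sum of others) = 12.7 - 7.3 = 5.4
min_reach = max(0, 7.3 - 5.4) = max(0, 1.9) = 1.9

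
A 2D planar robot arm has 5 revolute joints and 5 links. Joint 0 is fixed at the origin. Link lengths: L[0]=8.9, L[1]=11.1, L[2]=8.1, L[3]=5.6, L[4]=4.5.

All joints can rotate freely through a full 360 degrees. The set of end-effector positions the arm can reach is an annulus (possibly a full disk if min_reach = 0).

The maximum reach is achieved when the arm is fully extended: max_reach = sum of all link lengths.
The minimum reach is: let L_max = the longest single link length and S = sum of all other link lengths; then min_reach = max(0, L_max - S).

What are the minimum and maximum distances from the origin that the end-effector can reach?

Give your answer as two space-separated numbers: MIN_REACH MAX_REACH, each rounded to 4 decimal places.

Answer: 0.0000 38.2000

Derivation:
Link lengths: [8.9, 11.1, 8.1, 5.6, 4.5]
max_reach = 8.9 + 11.1 + 8.1 + 5.6 + 4.5 = 38.2
L_max = max([8.9, 11.1, 8.1, 5.6, 4.5]) = 11.1
S (sum of others) = 38.2 - 11.1 = 27.1
min_reach = max(0, 11.1 - 27.1) = max(0, -16) = 0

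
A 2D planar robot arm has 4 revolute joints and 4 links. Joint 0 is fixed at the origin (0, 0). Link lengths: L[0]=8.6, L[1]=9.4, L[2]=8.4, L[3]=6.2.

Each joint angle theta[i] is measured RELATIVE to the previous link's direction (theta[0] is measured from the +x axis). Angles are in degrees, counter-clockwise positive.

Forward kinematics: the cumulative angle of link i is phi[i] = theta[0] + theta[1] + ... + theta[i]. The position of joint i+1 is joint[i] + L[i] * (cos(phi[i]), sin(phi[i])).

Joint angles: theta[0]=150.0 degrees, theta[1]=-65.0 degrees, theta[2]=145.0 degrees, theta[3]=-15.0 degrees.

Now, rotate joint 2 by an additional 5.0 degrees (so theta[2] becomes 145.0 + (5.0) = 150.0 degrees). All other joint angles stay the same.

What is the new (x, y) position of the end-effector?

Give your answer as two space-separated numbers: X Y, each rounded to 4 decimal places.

Answer: -16.1961 2.7981

Derivation:
joint[0] = (0.0000, 0.0000)  (base)
link 0: phi[0] = 150 = 150 deg
  cos(150 deg) = -0.8660, sin(150 deg) = 0.5000
  joint[1] = (0.0000, 0.0000) + 8.6 * (-0.8660, 0.5000) = (0.0000 + -7.4478, 0.0000 + 4.3000) = (-7.4478, 4.3000)
link 1: phi[1] = 150 + -65 = 85 deg
  cos(85 deg) = 0.0872, sin(85 deg) = 0.9962
  joint[2] = (-7.4478, 4.3000) + 9.4 * (0.0872, 0.9962) = (-7.4478 + 0.8193, 4.3000 + 9.3642) = (-6.6286, 13.6642)
link 2: phi[2] = 150 + -65 + 150 = 235 deg
  cos(235 deg) = -0.5736, sin(235 deg) = -0.8192
  joint[3] = (-6.6286, 13.6642) + 8.4 * (-0.5736, -0.8192) = (-6.6286 + -4.8180, 13.6642 + -6.8809) = (-11.4466, 6.7834)
link 3: phi[3] = 150 + -65 + 150 + -15 = 220 deg
  cos(220 deg) = -0.7660, sin(220 deg) = -0.6428
  joint[4] = (-11.4466, 6.7834) + 6.2 * (-0.7660, -0.6428) = (-11.4466 + -4.7495, 6.7834 + -3.9853) = (-16.1961, 2.7981)
End effector: (-16.1961, 2.7981)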